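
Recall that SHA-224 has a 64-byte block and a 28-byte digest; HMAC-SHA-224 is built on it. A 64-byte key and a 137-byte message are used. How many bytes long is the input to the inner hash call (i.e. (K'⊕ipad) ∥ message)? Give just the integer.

201

Key is 64 ≤ 64 bytes, zero-padded: |K'| = 64.
Inner input = (K'⊕ipad) ∥ m → 64 + 137 = 201 bytes.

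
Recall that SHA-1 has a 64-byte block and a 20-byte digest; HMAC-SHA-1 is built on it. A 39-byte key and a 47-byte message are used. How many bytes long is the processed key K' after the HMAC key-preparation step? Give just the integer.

Key is 39 ≤ 64 bytes, zero-padded: |K'| = 64.

64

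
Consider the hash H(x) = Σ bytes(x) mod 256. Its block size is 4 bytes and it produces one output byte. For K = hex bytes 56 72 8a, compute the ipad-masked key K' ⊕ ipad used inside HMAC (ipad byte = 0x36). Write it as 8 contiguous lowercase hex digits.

Key hex bytes 56 72 8a is 3 bytes ≤ B = 4; zero-pad to 4 bytes: K' = 56 72 8a 00.
XOR each byte with 0x36: 56⊕36=60, 72⊕36=44, 8a⊕36=bc, 00⊕36=36.

6044bc36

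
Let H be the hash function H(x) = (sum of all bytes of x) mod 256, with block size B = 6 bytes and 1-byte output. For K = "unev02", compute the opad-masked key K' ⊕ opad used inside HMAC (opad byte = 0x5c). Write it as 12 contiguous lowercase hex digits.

2932392a6c6e

Key "unev02" = 75 6e 65 76 30 32 is exactly B = 6 bytes: K' = 75 6e 65 76 30 32.
XOR each byte with 0x5c: 75⊕5c=29, 6e⊕5c=32, 65⊕5c=39, 76⊕5c=2a, 30⊕5c=6c, 32⊕5c=6e.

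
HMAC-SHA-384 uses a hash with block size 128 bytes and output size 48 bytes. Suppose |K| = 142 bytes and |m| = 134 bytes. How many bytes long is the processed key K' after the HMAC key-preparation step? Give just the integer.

128

Key is 142 > 128 bytes, so it is hashed to 48 bytes then zero-padded to 128: |K'| = 128.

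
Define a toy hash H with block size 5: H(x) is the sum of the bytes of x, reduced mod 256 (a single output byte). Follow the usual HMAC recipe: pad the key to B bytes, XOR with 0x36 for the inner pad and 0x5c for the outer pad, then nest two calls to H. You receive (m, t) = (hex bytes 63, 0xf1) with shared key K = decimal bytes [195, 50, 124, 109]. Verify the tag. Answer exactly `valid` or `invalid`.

Key decimal bytes [195, 50, 124, 109] = c3 32 7c 6d is 4 bytes ≤ B = 5; zero-pad to 5 bytes: K' = c3 32 7c 6d 00.
K' ⊕ ipad = f5 04 4a 5b 36; K' ⊕ opad = 9f 6e 20 31 5c.
Inner hash: sum = 245+4+74+91+54+99 = 567; mod 256 = 55 → 37.
Outer hash (recomputed tag): sum = 159+110+32+49+92+55 = 497; mod 256 = 241 → f1.
Recomputed tag = f1; claimed = f1 → match.

valid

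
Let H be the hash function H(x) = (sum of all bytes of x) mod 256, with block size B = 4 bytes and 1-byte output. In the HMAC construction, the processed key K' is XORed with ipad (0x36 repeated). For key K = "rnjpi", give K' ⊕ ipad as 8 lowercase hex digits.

15363636

Key "rnjpi" = 72 6e 6a 70 69 is 5 bytes > B = 4, so hash it first: H(key) = 23, then zero-pad to 4 bytes: K' = 23 00 00 00.
XOR each byte with 0x36: 23⊕36=15, 00⊕36=36, 00⊕36=36, 00⊕36=36.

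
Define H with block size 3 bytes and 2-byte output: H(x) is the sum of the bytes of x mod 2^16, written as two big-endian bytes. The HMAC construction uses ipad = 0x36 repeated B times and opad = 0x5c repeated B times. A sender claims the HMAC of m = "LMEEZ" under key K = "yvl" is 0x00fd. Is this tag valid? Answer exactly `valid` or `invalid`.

invalid

Key "yvl" = 79 76 6c is exactly B = 3 bytes: K' = 79 76 6c.
K' ⊕ ipad = 4f 40 5a; K' ⊕ opad = 25 2a 30.
Inner hash: sum = 79+64+90+76+77+69+69+90 = 614 → 02 66.
Outer hash (recomputed tag): sum = 37+42+48+2+102 = 231 → 00 e7.
Recomputed tag = 00e7; claimed = 00fd → mismatch.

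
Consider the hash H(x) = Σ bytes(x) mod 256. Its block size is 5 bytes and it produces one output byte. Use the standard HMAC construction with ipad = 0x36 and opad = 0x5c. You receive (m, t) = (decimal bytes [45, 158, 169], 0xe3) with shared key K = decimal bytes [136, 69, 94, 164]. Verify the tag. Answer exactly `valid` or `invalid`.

invalid

Key decimal bytes [136, 69, 94, 164] = 88 45 5e a4 is 4 bytes ≤ B = 5; zero-pad to 5 bytes: K' = 88 45 5e a4 00.
K' ⊕ ipad = be 73 68 92 36; K' ⊕ opad = d4 19 02 f8 5c.
Inner hash: sum = 190+115+104+146+54+45+158+169 = 981; mod 256 = 213 → d5.
Outer hash (recomputed tag): sum = 212+25+2+248+92+213 = 792; mod 256 = 24 → 18.
Recomputed tag = 18; claimed = e3 → mismatch.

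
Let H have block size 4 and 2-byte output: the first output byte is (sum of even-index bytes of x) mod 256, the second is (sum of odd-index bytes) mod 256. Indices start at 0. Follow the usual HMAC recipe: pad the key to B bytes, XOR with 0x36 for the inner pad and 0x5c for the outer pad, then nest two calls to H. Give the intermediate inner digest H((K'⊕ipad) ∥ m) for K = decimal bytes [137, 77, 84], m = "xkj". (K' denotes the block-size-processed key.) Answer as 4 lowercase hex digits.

031c

Key decimal bytes [137, 77, 84] = 89 4d 54 is 3 bytes ≤ B = 4; zero-pad to 4 bytes: K' = 89 4d 54 00.
K' ⊕ ipad = bf 7b 62 36.
Inner input = bf 7b 62 36 ∥ 78 6b 6a.
Inner hash: even-index sum = 515 mod 256 = 3; odd-index sum = 284 mod 256 = 28 → 03 1c.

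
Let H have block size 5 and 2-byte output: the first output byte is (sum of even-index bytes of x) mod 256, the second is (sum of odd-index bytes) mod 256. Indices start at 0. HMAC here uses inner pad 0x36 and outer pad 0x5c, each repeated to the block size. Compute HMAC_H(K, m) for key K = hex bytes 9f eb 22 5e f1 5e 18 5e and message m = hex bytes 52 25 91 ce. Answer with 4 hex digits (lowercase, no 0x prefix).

9a10

Key hex bytes 9f eb 22 5e f1 5e 18 5e is 8 bytes > B = 5, so hash it first: H(key) = ca 05, then zero-pad to 5 bytes: K' = ca 05 00 00 00.
K' ⊕ ipad = fc 33 36 36 36.  K' ⊕ opad = 96 59 5c 5c 5c.
Inner input = (K'⊕ipad) ∥ m = fc 33 36 36 36 ∥ 52 25 91 ce.
Inner hash: even-index sum = 603 mod 256 = 91; odd-index sum = 332 mod 256 = 76 → 5b 4c.
Outer input = (K'⊕opad) ∥ inner = 96 59 5c 5c 5c ∥ 5b 4c.
Outer hash (tag): even-index sum = 410 mod 256 = 154; odd-index sum = 272 mod 256 = 16 → 9a 10.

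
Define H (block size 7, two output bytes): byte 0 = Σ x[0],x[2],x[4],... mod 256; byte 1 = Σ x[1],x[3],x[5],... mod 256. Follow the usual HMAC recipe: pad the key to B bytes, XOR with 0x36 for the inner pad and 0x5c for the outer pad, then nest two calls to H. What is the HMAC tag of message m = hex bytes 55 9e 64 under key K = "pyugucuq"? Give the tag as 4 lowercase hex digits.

4ed9

Key "pyugucuq" = 70 79 75 67 75 63 75 71 is 8 bytes > B = 7, so hash it first: H(key) = cf b4, then zero-pad to 7 bytes: K' = cf b4 00 00 00 00 00.
K' ⊕ ipad = f9 82 36 36 36 36 36.  K' ⊕ opad = 93 e8 5c 5c 5c 5c 5c.
Inner input = (K'⊕ipad) ∥ m = f9 82 36 36 36 36 36 ∥ 55 9e 64.
Inner hash: even-index sum = 569 mod 256 = 57; odd-index sum = 423 mod 256 = 167 → 39 a7.
Outer input = (K'⊕opad) ∥ inner = 93 e8 5c 5c 5c 5c 5c ∥ 39 a7.
Outer hash (tag): even-index sum = 590 mod 256 = 78; odd-index sum = 473 mod 256 = 217 → 4e d9.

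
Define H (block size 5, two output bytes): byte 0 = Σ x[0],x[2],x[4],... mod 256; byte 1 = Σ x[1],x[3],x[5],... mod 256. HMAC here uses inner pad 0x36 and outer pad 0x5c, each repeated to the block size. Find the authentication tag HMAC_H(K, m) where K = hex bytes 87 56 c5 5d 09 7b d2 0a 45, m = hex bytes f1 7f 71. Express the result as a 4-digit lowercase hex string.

8e05

Key hex bytes 87 56 c5 5d 09 7b d2 0a 45 is 9 bytes > B = 5, so hash it first: H(key) = 6c 38, then zero-pad to 5 bytes: K' = 6c 38 00 00 00.
K' ⊕ ipad = 5a 0e 36 36 36.  K' ⊕ opad = 30 64 5c 5c 5c.
Inner input = (K'⊕ipad) ∥ m = 5a 0e 36 36 36 ∥ f1 7f 71.
Inner hash: even-index sum = 325 mod 256 = 69; odd-index sum = 422 mod 256 = 166 → 45 a6.
Outer input = (K'⊕opad) ∥ inner = 30 64 5c 5c 5c ∥ 45 a6.
Outer hash (tag): even-index sum = 398 mod 256 = 142; odd-index sum = 261 mod 256 = 5 → 8e 05.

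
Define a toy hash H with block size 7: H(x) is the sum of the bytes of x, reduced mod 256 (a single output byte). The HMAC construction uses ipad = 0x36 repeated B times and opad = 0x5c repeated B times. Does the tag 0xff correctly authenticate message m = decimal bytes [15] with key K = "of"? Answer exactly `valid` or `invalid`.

valid

Key "of" = 6f 66 is 2 bytes ≤ B = 7; zero-pad to 7 bytes: K' = 6f 66 00 00 00 00 00.
K' ⊕ ipad = 59 50 36 36 36 36 36; K' ⊕ opad = 33 3a 5c 5c 5c 5c 5c.
Inner hash: sum = 89+80+54+54+54+54+54+15 = 454; mod 256 = 198 → c6.
Outer hash (recomputed tag): sum = 51+58+92+92+92+92+92+198 = 767; mod 256 = 255 → ff.
Recomputed tag = ff; claimed = ff → match.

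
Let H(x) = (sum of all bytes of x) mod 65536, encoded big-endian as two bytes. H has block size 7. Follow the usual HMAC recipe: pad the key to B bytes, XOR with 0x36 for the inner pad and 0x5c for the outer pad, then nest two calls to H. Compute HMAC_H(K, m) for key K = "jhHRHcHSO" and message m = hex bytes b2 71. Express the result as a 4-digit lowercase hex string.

Key "jhHRHcHSO" = 6a 68 48 52 48 63 48 53 4f is 9 bytes > B = 7, so hash it first: H(key) = 03 01, then zero-pad to 7 bytes: K' = 03 01 00 00 00 00 00.
K' ⊕ ipad = 35 37 36 36 36 36 36.  K' ⊕ opad = 5f 5d 5c 5c 5c 5c 5c.
Inner input = (K'⊕ipad) ∥ m = 35 37 36 36 36 36 36 ∥ b2 71.
Inner hash: sum = 53+55+54+54+54+54+54+178+113 = 669 → 02 9d.
Outer input = (K'⊕opad) ∥ inner = 5f 5d 5c 5c 5c 5c 5c ∥ 02 9d.
Outer hash (tag): sum = 95+93+92+92+92+92+92+2+157 = 807 → 03 27.

0327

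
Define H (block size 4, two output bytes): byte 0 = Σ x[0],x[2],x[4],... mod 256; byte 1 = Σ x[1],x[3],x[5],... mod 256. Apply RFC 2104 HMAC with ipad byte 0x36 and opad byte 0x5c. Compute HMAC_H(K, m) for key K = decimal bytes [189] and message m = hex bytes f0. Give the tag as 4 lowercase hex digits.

Key decimal bytes [189] = bd is 1 byte ≤ B = 4; zero-pad to 4 bytes: K' = bd 00 00 00.
K' ⊕ ipad = 8b 36 36 36.  K' ⊕ opad = e1 5c 5c 5c.
Inner input = (K'⊕ipad) ∥ m = 8b 36 36 36 ∥ f0.
Inner hash: even-index sum = 433 mod 256 = 177; odd-index sum = 108 mod 256 = 108 → b1 6c.
Outer input = (K'⊕opad) ∥ inner = e1 5c 5c 5c ∥ b1 6c.
Outer hash (tag): even-index sum = 494 mod 256 = 238; odd-index sum = 292 mod 256 = 36 → ee 24.

ee24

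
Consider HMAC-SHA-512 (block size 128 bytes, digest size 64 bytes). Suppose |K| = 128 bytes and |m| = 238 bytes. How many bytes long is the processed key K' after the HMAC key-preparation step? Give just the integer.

128

Key is 128 ≤ 128 bytes, zero-padded: |K'| = 128.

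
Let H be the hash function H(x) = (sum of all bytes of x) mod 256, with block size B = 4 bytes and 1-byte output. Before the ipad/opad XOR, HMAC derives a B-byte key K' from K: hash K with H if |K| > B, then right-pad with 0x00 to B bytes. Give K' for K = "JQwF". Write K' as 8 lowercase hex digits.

Key "JQwF" = 4a 51 77 46 is exactly B = 4 bytes: K' = 4a 51 77 46.

4a517746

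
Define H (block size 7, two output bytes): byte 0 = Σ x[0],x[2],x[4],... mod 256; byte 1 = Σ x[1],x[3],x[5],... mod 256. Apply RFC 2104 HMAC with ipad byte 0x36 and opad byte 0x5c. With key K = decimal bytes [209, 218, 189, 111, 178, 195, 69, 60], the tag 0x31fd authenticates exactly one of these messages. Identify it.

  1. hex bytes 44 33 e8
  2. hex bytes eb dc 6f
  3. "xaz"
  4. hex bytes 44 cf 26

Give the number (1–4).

Key decimal bytes [209, 218, 189, 111, 178, 195, 69, 60] = d1 da bd 6f b2 c3 45 3c is 8 bytes > B = 7, so hash it first: H(key) = 85 48, then zero-pad to 7 bytes: K' = 85 48 00 00 00 00 00.
K' ⊕ ipad = b3 7e 36 36 36 36 36; K' ⊕ opad = d9 14 5c 5c 5c 5c 5c.
m1: inner = H(b3 7e 36 36 36 36 36 44 33 e8) = 88 16; tag = H(d9 14 5c 5c 5c 5c 5c 88 16) = 0354
m2: inner = H(b3 7e 36 36 36 36 36 eb dc 6f) = 31 44; tag = H(d9 14 5c 5c 5c 5c 5c 31 44) = 31fd ← matches
m3: inner = H(b3 7e 36 36 36 36 36 78 61 7a) = b6 dc; tag = H(d9 14 5c 5c 5c 5c 5c b6 dc) = c982
m4: inner = H(b3 7e 36 36 36 36 36 44 cf 26) = 24 54; tag = H(d9 14 5c 5c 5c 5c 5c 24 54) = 41f0

2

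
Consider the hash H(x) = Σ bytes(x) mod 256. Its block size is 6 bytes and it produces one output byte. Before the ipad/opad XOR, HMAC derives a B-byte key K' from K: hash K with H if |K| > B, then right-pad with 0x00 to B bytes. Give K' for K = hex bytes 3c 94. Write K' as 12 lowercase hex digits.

Key hex bytes 3c 94 is 2 bytes ≤ B = 6; zero-pad to 6 bytes: K' = 3c 94 00 00 00 00.

3c9400000000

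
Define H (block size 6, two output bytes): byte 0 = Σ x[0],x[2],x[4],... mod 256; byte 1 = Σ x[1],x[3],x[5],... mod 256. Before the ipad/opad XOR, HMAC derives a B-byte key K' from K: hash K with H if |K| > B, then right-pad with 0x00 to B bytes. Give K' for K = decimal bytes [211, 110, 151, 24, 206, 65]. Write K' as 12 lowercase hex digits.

d36e9718ce41

Key decimal bytes [211, 110, 151, 24, 206, 65] = d3 6e 97 18 ce 41 is exactly B = 6 bytes: K' = d3 6e 97 18 ce 41.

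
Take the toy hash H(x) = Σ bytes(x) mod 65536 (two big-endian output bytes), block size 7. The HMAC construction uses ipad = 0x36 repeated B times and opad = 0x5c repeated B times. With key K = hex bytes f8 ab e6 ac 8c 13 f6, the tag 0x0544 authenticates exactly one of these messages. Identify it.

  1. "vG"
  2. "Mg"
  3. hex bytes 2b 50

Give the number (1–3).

Key hex bytes f8 ab e6 ac 8c 13 f6 is exactly B = 7 bytes: K' = f8 ab e6 ac 8c 13 f6.
K' ⊕ ipad = ce 9d d0 9a ba 25 c0; K' ⊕ opad = a4 f7 ba f0 d0 4f aa.
m1: inner = H(ce 9d d0 9a ba 25 c0 76 47) = 05 31; tag = H(a4 f7 ba f0 d0 4f aa 05 31) = 0544 ← matches
m2: inner = H(ce 9d d0 9a ba 25 c0 4d 67) = 05 28; tag = H(a4 f7 ba f0 d0 4f aa 05 28) = 053b
m3: inner = H(ce 9d d0 9a ba 25 c0 2b 50) = 04 ef; tag = H(a4 f7 ba f0 d0 4f aa 04 ef) = 0601

1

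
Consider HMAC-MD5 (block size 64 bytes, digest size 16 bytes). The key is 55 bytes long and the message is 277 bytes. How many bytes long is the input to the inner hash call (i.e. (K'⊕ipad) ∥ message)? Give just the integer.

341

Key is 55 ≤ 64 bytes, zero-padded: |K'| = 64.
Inner input = (K'⊕ipad) ∥ m → 64 + 277 = 341 bytes.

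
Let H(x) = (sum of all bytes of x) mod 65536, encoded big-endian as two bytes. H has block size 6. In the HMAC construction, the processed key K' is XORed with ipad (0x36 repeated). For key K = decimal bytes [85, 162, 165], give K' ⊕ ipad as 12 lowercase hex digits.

Key decimal bytes [85, 162, 165] = 55 a2 a5 is 3 bytes ≤ B = 6; zero-pad to 6 bytes: K' = 55 a2 a5 00 00 00.
XOR each byte with 0x36: 55⊕36=63, a2⊕36=94, a5⊕36=93, 00⊕36=36, 00⊕36=36, 00⊕36=36.

639493363636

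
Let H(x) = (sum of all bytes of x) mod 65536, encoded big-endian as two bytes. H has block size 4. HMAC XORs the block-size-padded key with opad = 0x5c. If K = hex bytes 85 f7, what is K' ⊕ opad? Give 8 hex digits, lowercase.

Key hex bytes 85 f7 is 2 bytes ≤ B = 4; zero-pad to 4 bytes: K' = 85 f7 00 00.
XOR each byte with 0x5c: 85⊕5c=d9, f7⊕5c=ab, 00⊕5c=5c, 00⊕5c=5c.

d9ab5c5c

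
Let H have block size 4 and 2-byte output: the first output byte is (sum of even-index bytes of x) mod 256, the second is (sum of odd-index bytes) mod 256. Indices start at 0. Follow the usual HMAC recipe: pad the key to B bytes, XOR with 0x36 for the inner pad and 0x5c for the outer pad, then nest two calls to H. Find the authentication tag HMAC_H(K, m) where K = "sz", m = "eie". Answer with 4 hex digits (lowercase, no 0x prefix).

d06d

Key "sz" = 73 7a is 2 bytes ≤ B = 4; zero-pad to 4 bytes: K' = 73 7a 00 00.
K' ⊕ ipad = 45 4c 36 36.  K' ⊕ opad = 2f 26 5c 5c.
Inner input = (K'⊕ipad) ∥ m = 45 4c 36 36 ∥ 65 69 65.
Inner hash: even-index sum = 325 mod 256 = 69; odd-index sum = 235 mod 256 = 235 → 45 eb.
Outer input = (K'⊕opad) ∥ inner = 2f 26 5c 5c ∥ 45 eb.
Outer hash (tag): even-index sum = 208 mod 256 = 208; odd-index sum = 365 mod 256 = 109 → d0 6d.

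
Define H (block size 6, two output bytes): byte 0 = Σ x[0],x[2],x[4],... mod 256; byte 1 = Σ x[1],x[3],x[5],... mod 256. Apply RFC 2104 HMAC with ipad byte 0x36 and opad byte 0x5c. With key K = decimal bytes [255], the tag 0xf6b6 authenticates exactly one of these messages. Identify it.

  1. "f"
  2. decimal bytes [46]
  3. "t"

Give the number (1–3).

Key decimal bytes [255] = ff is 1 byte ≤ B = 6; zero-pad to 6 bytes: K' = ff 00 00 00 00 00.
K' ⊕ ipad = c9 36 36 36 36 36; K' ⊕ opad = a3 5c 5c 5c 5c 5c.
m1: inner = H(c9 36 36 36 36 36 66) = 9b a2; tag = H(a3 5c 5c 5c 5c 5c 9b a2) = f6b6 ← matches
m2: inner = H(c9 36 36 36 36 36 2e) = 63 a2; tag = H(a3 5c 5c 5c 5c 5c 63 a2) = beb6
m3: inner = H(c9 36 36 36 36 36 74) = a9 a2; tag = H(a3 5c 5c 5c 5c 5c a9 a2) = 04b6

1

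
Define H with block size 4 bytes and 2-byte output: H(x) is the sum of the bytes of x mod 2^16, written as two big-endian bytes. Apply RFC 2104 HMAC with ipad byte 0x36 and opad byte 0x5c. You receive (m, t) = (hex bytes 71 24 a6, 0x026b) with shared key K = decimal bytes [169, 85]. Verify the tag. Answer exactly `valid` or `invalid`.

Key decimal bytes [169, 85] = a9 55 is 2 bytes ≤ B = 4; zero-pad to 4 bytes: K' = a9 55 00 00.
K' ⊕ ipad = 9f 63 36 36; K' ⊕ opad = f5 09 5c 5c.
Inner hash: sum = 159+99+54+54+113+36+166 = 681 → 02 a9.
Outer hash (recomputed tag): sum = 245+9+92+92+2+169 = 609 → 02 61.
Recomputed tag = 0261; claimed = 026b → mismatch.

invalid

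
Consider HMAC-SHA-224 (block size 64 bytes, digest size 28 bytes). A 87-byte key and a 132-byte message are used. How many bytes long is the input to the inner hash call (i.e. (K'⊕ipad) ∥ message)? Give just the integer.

Key is 87 > 64 bytes, so it is hashed to 28 bytes then zero-padded to 64: |K'| = 64.
Inner input = (K'⊕ipad) ∥ m → 64 + 132 = 196 bytes.

196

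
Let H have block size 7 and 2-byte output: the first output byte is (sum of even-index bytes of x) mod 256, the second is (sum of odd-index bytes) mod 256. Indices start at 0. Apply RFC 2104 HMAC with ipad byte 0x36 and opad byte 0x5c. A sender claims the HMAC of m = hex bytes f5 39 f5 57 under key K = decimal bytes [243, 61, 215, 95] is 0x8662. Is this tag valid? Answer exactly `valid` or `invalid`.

Key decimal bytes [243, 61, 215, 95] = f3 3d d7 5f is 4 bytes ≤ B = 7; zero-pad to 7 bytes: K' = f3 3d d7 5f 00 00 00.
K' ⊕ ipad = c5 0b e1 69 36 36 36; K' ⊕ opad = af 61 8b 03 5c 5c 5c.
Inner hash: even-index sum = 674 mod 256 = 162; odd-index sum = 660 mod 256 = 148 → a2 94.
Outer hash (recomputed tag): even-index sum = 646 mod 256 = 134; odd-index sum = 354 mod 256 = 98 → 86 62.
Recomputed tag = 8662; claimed = 8662 → match.

valid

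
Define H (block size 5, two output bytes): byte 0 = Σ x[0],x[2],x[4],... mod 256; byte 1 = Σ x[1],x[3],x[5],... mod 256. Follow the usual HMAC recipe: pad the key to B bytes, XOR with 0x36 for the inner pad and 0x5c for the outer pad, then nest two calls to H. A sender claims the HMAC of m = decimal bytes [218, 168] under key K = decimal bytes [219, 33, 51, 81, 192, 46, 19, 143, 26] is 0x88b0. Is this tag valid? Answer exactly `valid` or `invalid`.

Key decimal bytes [219, 33, 51, 81, 192, 46, 19, 143, 26] = db 21 33 51 c0 2e 13 8f 1a is 9 bytes > B = 5, so hash it first: H(key) = fb 2f, then zero-pad to 5 bytes: K' = fb 2f 00 00 00.
K' ⊕ ipad = cd 19 36 36 36; K' ⊕ opad = a7 73 5c 5c 5c.
Inner hash: even-index sum = 481 mod 256 = 225; odd-index sum = 297 mod 256 = 41 → e1 29.
Outer hash (recomputed tag): even-index sum = 392 mod 256 = 136; odd-index sum = 432 mod 256 = 176 → 88 b0.
Recomputed tag = 88b0; claimed = 88b0 → match.

valid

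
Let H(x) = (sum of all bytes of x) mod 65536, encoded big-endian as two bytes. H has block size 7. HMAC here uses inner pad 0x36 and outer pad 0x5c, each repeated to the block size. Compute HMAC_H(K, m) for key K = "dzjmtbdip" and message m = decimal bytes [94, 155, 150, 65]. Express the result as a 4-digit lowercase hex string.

02d4

Key "dzjmtbdip" = 64 7a 6a 6d 74 62 64 69 70 is 9 bytes > B = 7, so hash it first: H(key) = 03 c8, then zero-pad to 7 bytes: K' = 03 c8 00 00 00 00 00.
K' ⊕ ipad = 35 fe 36 36 36 36 36.  K' ⊕ opad = 5f 94 5c 5c 5c 5c 5c.
Inner input = (K'⊕ipad) ∥ m = 35 fe 36 36 36 36 36 ∥ 5e 9b 96 41.
Inner hash: sum = 53+254+54+54+54+54+54+94+155+150+65 = 1041 → 04 11.
Outer input = (K'⊕opad) ∥ inner = 5f 94 5c 5c 5c 5c 5c ∥ 04 11.
Outer hash (tag): sum = 95+148+92+92+92+92+92+4+17 = 724 → 02 d4.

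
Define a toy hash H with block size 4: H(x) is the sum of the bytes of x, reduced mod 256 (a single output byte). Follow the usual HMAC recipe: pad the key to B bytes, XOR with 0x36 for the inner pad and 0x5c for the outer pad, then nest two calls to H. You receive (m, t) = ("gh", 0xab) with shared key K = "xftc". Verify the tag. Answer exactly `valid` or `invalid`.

invalid

Key "xftc" = 78 66 74 63 is exactly B = 4 bytes: K' = 78 66 74 63.
K' ⊕ ipad = 4e 50 42 55; K' ⊕ opad = 24 3a 28 3f.
Inner hash: sum = 78+80+66+85+103+104 = 516; mod 256 = 4 → 04.
Outer hash (recomputed tag): sum = 36+58+40+63+4 = 201 → c9.
Recomputed tag = c9; claimed = ab → mismatch.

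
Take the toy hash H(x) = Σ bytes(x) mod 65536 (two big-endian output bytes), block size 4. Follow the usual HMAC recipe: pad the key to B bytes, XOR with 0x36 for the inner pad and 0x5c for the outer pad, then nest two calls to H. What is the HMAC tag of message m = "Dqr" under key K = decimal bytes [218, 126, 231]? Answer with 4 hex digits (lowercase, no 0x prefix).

0224

Key decimal bytes [218, 126, 231] = da 7e e7 is 3 bytes ≤ B = 4; zero-pad to 4 bytes: K' = da 7e e7 00.
K' ⊕ ipad = ec 48 d1 36.  K' ⊕ opad = 86 22 bb 5c.
Inner input = (K'⊕ipad) ∥ m = ec 48 d1 36 ∥ 44 71 72.
Inner hash: sum = 236+72+209+54+68+113+114 = 866 → 03 62.
Outer input = (K'⊕opad) ∥ inner = 86 22 bb 5c ∥ 03 62.
Outer hash (tag): sum = 134+34+187+92+3+98 = 548 → 02 24.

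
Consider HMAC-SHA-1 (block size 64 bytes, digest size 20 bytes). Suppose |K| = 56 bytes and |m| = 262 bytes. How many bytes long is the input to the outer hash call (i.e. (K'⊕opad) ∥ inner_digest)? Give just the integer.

Key is 56 ≤ 64 bytes, zero-padded: |K'| = 64.
Outer input = (K'⊕opad) ∥ H(inner) → 64 + 20 = 84 bytes.

84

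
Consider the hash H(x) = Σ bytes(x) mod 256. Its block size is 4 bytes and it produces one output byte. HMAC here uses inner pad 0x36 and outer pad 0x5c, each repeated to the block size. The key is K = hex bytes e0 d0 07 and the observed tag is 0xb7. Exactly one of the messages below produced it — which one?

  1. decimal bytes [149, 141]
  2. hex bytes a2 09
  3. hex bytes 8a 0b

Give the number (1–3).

Key hex bytes e0 d0 07 is 3 bytes ≤ B = 4; zero-pad to 4 bytes: K' = e0 d0 07 00.
K' ⊕ ipad = d6 e6 31 36; K' ⊕ opad = bc 8c 5b 5c.
m1: inner = H(d6 e6 31 36 95 8d) = 45; tag = H(bc 8c 5b 5c 45) = 44
m2: inner = H(d6 e6 31 36 a2 09) = ce; tag = H(bc 8c 5b 5c ce) = cd
m3: inner = H(d6 e6 31 36 8a 0b) = b8; tag = H(bc 8c 5b 5c b8) = b7 ← matches

3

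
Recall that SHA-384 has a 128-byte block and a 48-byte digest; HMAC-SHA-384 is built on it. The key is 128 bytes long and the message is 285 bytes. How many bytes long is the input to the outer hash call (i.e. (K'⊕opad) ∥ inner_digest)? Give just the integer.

Key is 128 ≤ 128 bytes, zero-padded: |K'| = 128.
Outer input = (K'⊕opad) ∥ H(inner) → 128 + 48 = 176 bytes.

176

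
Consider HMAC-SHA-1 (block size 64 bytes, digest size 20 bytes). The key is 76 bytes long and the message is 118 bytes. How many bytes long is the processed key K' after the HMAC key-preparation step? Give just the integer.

64

Key is 76 > 64 bytes, so it is hashed to 20 bytes then zero-padded to 64: |K'| = 64.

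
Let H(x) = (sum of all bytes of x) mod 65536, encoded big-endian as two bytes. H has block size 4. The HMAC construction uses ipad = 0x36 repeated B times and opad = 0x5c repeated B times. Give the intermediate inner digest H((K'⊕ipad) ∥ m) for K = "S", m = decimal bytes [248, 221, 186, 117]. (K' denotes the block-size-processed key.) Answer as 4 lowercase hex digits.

040b

Key "S" = 53 is 1 byte ≤ B = 4; zero-pad to 4 bytes: K' = 53 00 00 00.
K' ⊕ ipad = 65 36 36 36.
Inner input = 65 36 36 36 ∥ f8 dd ba 75.
Inner hash: sum = 101+54+54+54+248+221+186+117 = 1035 → 04 0b.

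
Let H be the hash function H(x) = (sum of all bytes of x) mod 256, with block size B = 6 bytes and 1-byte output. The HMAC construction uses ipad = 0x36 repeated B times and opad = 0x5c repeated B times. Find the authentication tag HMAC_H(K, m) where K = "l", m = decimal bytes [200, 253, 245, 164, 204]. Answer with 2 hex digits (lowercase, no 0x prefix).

8e

Key "l" = 6c is 1 byte ≤ B = 6; zero-pad to 6 bytes: K' = 6c 00 00 00 00 00.
K' ⊕ ipad = 5a 36 36 36 36 36.  K' ⊕ opad = 30 5c 5c 5c 5c 5c.
Inner input = (K'⊕ipad) ∥ m = 5a 36 36 36 36 36 ∥ c8 fd f5 a4 cc.
Inner hash: sum = 90+54+54+54+54+54+200+253+245+164+204 = 1426; mod 256 = 146 → 92.
Outer input = (K'⊕opad) ∥ inner = 30 5c 5c 5c 5c 5c ∥ 92.
Outer hash (tag): sum = 48+92+92+92+92+92+146 = 654; mod 256 = 142 → 8e.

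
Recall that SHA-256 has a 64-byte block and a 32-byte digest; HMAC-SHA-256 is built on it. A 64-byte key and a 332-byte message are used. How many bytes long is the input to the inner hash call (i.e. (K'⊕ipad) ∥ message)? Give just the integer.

Key is 64 ≤ 64 bytes, zero-padded: |K'| = 64.
Inner input = (K'⊕ipad) ∥ m → 64 + 332 = 396 bytes.

396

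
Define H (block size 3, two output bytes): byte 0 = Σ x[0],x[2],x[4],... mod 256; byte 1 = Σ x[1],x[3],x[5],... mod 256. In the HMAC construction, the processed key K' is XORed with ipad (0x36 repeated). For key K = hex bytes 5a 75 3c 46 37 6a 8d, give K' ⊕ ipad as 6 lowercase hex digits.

Key hex bytes 5a 75 3c 46 37 6a 8d is 7 bytes > B = 3, so hash it first: H(key) = 5a 25, then zero-pad to 3 bytes: K' = 5a 25 00.
XOR each byte with 0x36: 5a⊕36=6c, 25⊕36=13, 00⊕36=36.

6c1336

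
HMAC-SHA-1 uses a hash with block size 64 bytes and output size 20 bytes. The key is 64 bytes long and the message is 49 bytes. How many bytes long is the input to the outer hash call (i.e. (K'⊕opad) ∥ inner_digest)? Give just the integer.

Key is 64 ≤ 64 bytes, zero-padded: |K'| = 64.
Outer input = (K'⊕opad) ∥ H(inner) → 64 + 20 = 84 bytes.

84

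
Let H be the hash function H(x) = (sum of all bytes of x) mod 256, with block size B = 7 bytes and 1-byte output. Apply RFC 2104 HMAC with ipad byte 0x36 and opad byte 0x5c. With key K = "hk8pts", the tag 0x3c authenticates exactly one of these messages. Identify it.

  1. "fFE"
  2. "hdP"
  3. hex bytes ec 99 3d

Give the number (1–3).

Key "hk8pts" = 68 6b 38 70 74 73 is 6 bytes ≤ B = 7; zero-pad to 7 bytes: K' = 68 6b 38 70 74 73 00.
K' ⊕ ipad = 5e 5d 0e 46 42 45 36; K' ⊕ opad = 34 37 64 2c 28 2f 5c.
m1: inner = H(5e 5d 0e 46 42 45 36 66 46 45) = bd; tag = H(34 37 64 2c 28 2f 5c bd) = 6b
m2: inner = H(5e 5d 0e 46 42 45 36 68 64 50) = e8; tag = H(34 37 64 2c 28 2f 5c e8) = 96
m3: inner = H(5e 5d 0e 46 42 45 36 ec 99 3d) = 8e; tag = H(34 37 64 2c 28 2f 5c 8e) = 3c ← matches

3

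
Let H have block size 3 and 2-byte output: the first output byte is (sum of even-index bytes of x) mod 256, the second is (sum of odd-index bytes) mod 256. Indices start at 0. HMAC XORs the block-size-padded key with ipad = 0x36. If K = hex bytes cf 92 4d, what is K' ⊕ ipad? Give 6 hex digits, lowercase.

f9a47b

Key hex bytes cf 92 4d is exactly B = 3 bytes: K' = cf 92 4d.
XOR each byte with 0x36: cf⊕36=f9, 92⊕36=a4, 4d⊕36=7b.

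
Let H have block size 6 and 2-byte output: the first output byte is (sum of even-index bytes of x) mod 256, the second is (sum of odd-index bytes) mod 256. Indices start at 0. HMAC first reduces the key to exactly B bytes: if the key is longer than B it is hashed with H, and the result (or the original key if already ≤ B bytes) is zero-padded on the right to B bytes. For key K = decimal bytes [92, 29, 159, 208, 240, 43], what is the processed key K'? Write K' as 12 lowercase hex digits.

5c1d9fd0f02b

Key decimal bytes [92, 29, 159, 208, 240, 43] = 5c 1d 9f d0 f0 2b is exactly B = 6 bytes: K' = 5c 1d 9f d0 f0 2b.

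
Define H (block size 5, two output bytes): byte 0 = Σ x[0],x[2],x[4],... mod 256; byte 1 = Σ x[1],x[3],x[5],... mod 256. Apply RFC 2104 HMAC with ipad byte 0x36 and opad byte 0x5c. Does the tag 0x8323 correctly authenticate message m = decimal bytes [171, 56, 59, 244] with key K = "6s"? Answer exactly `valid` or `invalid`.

Key "6s" = 36 73 is 2 bytes ≤ B = 5; zero-pad to 5 bytes: K' = 36 73 00 00 00.
K' ⊕ ipad = 00 45 36 36 36; K' ⊕ opad = 6a 2f 5c 5c 5c.
Inner hash: even-index sum = 408 mod 256 = 152; odd-index sum = 353 mod 256 = 97 → 98 61.
Outer hash (recomputed tag): even-index sum = 387 mod 256 = 131; odd-index sum = 291 mod 256 = 35 → 83 23.
Recomputed tag = 8323; claimed = 8323 → match.

valid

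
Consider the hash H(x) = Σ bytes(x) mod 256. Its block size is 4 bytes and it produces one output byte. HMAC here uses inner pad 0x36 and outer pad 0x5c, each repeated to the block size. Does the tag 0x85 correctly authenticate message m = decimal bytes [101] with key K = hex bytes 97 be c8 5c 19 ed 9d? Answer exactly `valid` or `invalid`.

Key hex bytes 97 be c8 5c 19 ed 9d is 7 bytes > B = 4, so hash it first: H(key) = 1c, then zero-pad to 4 bytes: K' = 1c 00 00 00.
K' ⊕ ipad = 2a 36 36 36; K' ⊕ opad = 40 5c 5c 5c.
Inner hash: sum = 42+54+54+54+101 = 305; mod 256 = 49 → 31.
Outer hash (recomputed tag): sum = 64+92+92+92+49 = 389; mod 256 = 133 → 85.
Recomputed tag = 85; claimed = 85 → match.

valid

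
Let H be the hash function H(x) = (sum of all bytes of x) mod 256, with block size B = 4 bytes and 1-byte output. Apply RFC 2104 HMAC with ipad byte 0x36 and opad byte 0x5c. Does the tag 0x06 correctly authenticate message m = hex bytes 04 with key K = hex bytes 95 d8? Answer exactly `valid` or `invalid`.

Key hex bytes 95 d8 is 2 bytes ≤ B = 4; zero-pad to 4 bytes: K' = 95 d8 00 00.
K' ⊕ ipad = a3 ee 36 36; K' ⊕ opad = c9 84 5c 5c.
Inner hash: sum = 163+238+54+54+4 = 513; mod 256 = 1 → 01.
Outer hash (recomputed tag): sum = 201+132+92+92+1 = 518; mod 256 = 6 → 06.
Recomputed tag = 06; claimed = 06 → match.

valid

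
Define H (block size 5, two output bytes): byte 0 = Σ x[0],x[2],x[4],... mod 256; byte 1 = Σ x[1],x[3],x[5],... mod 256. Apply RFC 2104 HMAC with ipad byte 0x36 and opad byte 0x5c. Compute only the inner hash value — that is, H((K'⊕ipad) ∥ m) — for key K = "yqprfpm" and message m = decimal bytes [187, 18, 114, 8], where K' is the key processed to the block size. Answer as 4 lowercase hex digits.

Key "yqprfpm" = 79 71 70 72 66 70 6d is 7 bytes > B = 5, so hash it first: H(key) = bc 53, then zero-pad to 5 bytes: K' = bc 53 00 00 00.
K' ⊕ ipad = 8a 65 36 36 36.
Inner input = 8a 65 36 36 36 ∥ bb 12 72 08.
Inner hash: even-index sum = 272 mod 256 = 16; odd-index sum = 456 mod 256 = 200 → 10 c8.

10c8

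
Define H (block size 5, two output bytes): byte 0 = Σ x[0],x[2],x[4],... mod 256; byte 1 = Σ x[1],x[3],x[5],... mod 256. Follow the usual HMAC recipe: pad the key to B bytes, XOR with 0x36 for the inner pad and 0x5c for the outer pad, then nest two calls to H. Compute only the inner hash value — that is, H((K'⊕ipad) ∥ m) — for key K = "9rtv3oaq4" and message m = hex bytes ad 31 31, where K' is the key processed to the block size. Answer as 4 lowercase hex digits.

e012

Key "9rtv3oaq4" = 39 72 74 76 33 6f 61 71 34 is 9 bytes > B = 5, so hash it first: H(key) = 75 c8, then zero-pad to 5 bytes: K' = 75 c8 00 00 00.
K' ⊕ ipad = 43 fe 36 36 36.
Inner input = 43 fe 36 36 36 ∥ ad 31 31.
Inner hash: even-index sum = 224 mod 256 = 224; odd-index sum = 530 mod 256 = 18 → e0 12.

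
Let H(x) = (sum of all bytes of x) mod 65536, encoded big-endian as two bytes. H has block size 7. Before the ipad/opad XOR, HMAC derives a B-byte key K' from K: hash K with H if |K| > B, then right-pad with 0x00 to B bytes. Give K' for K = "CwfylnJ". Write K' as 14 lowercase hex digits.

437766796c6e4a

Key "CwfylnJ" = 43 77 66 79 6c 6e 4a is exactly B = 7 bytes: K' = 43 77 66 79 6c 6e 4a.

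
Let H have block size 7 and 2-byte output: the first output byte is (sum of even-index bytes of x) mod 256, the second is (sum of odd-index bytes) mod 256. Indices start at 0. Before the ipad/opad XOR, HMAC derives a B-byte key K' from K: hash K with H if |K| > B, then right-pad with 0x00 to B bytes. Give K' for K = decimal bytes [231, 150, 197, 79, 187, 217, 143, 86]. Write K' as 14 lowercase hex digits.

f6140000000000

|K| = 8 > B = 7, so first hash the key.
H(K): even-index sum = 758 mod 256 = 246; odd-index sum = 532 mod 256 = 20 → f6 14.
Zero-pad H(K) = f6 14 to 7 bytes: K' = f6 14 00 00 00 00 00.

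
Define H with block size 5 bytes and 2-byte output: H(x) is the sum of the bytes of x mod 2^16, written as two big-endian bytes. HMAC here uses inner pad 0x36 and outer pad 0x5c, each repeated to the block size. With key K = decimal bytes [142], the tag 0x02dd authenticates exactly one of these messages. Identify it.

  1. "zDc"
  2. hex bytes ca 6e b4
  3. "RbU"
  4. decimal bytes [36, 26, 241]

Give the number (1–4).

3

Key decimal bytes [142] = 8e is 1 byte ≤ B = 5; zero-pad to 5 bytes: K' = 8e 00 00 00 00.
K' ⊕ ipad = b8 36 36 36 36; K' ⊕ opad = d2 5c 5c 5c 5c.
m1: inner = H(b8 36 36 36 36 7a 44 63) = 02 b1; tag = H(d2 5c 5c 5c 5c 02 b1) = 02f5
m2: inner = H(b8 36 36 36 36 ca 6e b4) = 03 7c; tag = H(d2 5c 5c 5c 5c 03 7c) = 02c1
m3: inner = H(b8 36 36 36 36 52 62 55) = 02 99; tag = H(d2 5c 5c 5c 5c 02 99) = 02dd ← matches
m4: inner = H(b8 36 36 36 36 24 1a f1) = 02 bf; tag = H(d2 5c 5c 5c 5c 02 bf) = 0303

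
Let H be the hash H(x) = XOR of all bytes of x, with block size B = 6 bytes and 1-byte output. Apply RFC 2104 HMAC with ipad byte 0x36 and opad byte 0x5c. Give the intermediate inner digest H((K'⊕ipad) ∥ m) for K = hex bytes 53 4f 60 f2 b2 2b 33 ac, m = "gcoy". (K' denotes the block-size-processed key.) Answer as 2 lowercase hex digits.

Key hex bytes 53 4f 60 f2 b2 2b 33 ac is 8 bytes > B = 6, so hash it first: H(key) = 88, then zero-pad to 6 bytes: K' = 88 00 00 00 00 00.
K' ⊕ ipad = be 36 36 36 36 36.
Inner input = be 36 36 36 36 36 ∥ 67 63 6f 79.
Inner hash: XOR be⊕36⊕36⊕36⊕36⊕36⊕67⊕63⊕6f⊕79 = 9a.

9a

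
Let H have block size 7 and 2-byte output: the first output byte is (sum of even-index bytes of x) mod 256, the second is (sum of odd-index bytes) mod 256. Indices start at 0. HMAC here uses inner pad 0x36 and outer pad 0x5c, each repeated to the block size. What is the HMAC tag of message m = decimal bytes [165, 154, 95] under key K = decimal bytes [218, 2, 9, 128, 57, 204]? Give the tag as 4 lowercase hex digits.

Key decimal bytes [218, 2, 9, 128, 57, 204] = da 02 09 80 39 cc is 6 bytes ≤ B = 7; zero-pad to 7 bytes: K' = da 02 09 80 39 cc 00.
K' ⊕ ipad = ec 34 3f b6 0f fa 36.  K' ⊕ opad = 86 5e 55 dc 65 90 5c.
Inner input = (K'⊕ipad) ∥ m = ec 34 3f b6 0f fa 36 ∥ a5 9a 5f.
Inner hash: even-index sum = 522 mod 256 = 10; odd-index sum = 744 mod 256 = 232 → 0a e8.
Outer input = (K'⊕opad) ∥ inner = 86 5e 55 dc 65 90 5c ∥ 0a e8.
Outer hash (tag): even-index sum = 644 mod 256 = 132; odd-index sum = 468 mod 256 = 212 → 84 d4.

84d4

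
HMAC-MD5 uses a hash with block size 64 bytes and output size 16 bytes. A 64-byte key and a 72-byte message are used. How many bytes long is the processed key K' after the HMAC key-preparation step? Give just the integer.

64

Key is 64 ≤ 64 bytes, zero-padded: |K'| = 64.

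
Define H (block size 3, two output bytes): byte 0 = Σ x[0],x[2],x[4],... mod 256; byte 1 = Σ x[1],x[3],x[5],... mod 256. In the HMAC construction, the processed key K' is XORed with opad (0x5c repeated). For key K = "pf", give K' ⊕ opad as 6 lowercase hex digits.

Key "pf" = 70 66 is 2 bytes ≤ B = 3; zero-pad to 3 bytes: K' = 70 66 00.
XOR each byte with 0x5c: 70⊕5c=2c, 66⊕5c=3a, 00⊕5c=5c.

2c3a5c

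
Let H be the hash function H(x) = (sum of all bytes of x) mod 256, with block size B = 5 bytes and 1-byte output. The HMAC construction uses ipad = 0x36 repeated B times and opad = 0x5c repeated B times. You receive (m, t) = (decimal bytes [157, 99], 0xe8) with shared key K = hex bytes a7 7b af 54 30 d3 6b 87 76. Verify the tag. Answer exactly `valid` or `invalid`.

Key hex bytes a7 7b af 54 30 d3 6b 87 76 is 9 bytes > B = 5, so hash it first: H(key) = 90, then zero-pad to 5 bytes: K' = 90 00 00 00 00.
K' ⊕ ipad = a6 36 36 36 36; K' ⊕ opad = cc 5c 5c 5c 5c.
Inner hash: sum = 166+54+54+54+54+157+99 = 638; mod 256 = 126 → 7e.
Outer hash (recomputed tag): sum = 204+92+92+92+92+126 = 698; mod 256 = 186 → ba.
Recomputed tag = ba; claimed = e8 → mismatch.

invalid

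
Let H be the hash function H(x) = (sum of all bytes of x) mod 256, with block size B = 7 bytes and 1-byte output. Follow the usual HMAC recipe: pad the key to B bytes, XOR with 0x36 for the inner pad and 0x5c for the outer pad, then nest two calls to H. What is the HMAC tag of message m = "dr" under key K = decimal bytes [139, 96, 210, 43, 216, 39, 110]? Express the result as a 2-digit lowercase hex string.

Key decimal bytes [139, 96, 210, 43, 216, 39, 110] = 8b 60 d2 2b d8 27 6e is exactly B = 7 bytes: K' = 8b 60 d2 2b d8 27 6e.
K' ⊕ ipad = bd 56 e4 1d ee 11 58.  K' ⊕ opad = d7 3c 8e 77 84 7b 32.
Inner input = (K'⊕ipad) ∥ m = bd 56 e4 1d ee 11 58 ∥ 64 72.
Inner hash: sum = 189+86+228+29+238+17+88+100+114 = 1089; mod 256 = 65 → 41.
Outer input = (K'⊕opad) ∥ inner = d7 3c 8e 77 84 7b 32 ∥ 41.
Outer hash (tag): sum = 215+60+142+119+132+123+50+65 = 906; mod 256 = 138 → 8a.

8a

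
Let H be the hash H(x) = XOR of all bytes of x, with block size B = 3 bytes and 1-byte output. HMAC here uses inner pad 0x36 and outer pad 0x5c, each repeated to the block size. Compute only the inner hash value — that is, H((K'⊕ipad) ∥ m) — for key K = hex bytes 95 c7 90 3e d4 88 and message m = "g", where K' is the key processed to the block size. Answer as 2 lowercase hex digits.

Key hex bytes 95 c7 90 3e d4 88 is 6 bytes > B = 3, so hash it first: H(key) = a0, then zero-pad to 3 bytes: K' = a0 00 00.
K' ⊕ ipad = 96 36 36.
Inner input = 96 36 36 ∥ 67.
Inner hash: XOR 96⊕36⊕36⊕67 = f1.

f1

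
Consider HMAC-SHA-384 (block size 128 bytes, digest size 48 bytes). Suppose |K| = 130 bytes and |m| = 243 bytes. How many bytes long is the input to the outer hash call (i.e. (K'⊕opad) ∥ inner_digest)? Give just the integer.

176

Key is 130 > 128 bytes, so it is hashed to 48 bytes then zero-padded to 128: |K'| = 128.
Outer input = (K'⊕opad) ∥ H(inner) → 128 + 48 = 176 bytes.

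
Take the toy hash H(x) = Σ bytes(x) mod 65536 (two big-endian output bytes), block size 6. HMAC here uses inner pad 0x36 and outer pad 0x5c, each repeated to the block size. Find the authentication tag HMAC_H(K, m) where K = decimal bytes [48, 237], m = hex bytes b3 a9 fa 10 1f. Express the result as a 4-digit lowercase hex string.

02cf

Key decimal bytes [48, 237] = 30 ed is 2 bytes ≤ B = 6; zero-pad to 6 bytes: K' = 30 ed 00 00 00 00.
K' ⊕ ipad = 06 db 36 36 36 36.  K' ⊕ opad = 6c b1 5c 5c 5c 5c.
Inner input = (K'⊕ipad) ∥ m = 06 db 36 36 36 36 ∥ b3 a9 fa 10 1f.
Inner hash: sum = 6+219+54+54+54+54+179+169+250+16+31 = 1086 → 04 3e.
Outer input = (K'⊕opad) ∥ inner = 6c b1 5c 5c 5c 5c ∥ 04 3e.
Outer hash (tag): sum = 108+177+92+92+92+92+4+62 = 719 → 02 cf.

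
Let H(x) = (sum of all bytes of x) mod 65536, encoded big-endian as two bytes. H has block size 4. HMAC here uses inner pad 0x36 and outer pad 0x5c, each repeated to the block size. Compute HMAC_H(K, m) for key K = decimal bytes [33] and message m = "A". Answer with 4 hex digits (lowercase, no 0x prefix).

028b

Key decimal bytes [33] = 21 is 1 byte ≤ B = 4; zero-pad to 4 bytes: K' = 21 00 00 00.
K' ⊕ ipad = 17 36 36 36.  K' ⊕ opad = 7d 5c 5c 5c.
Inner input = (K'⊕ipad) ∥ m = 17 36 36 36 ∥ 41.
Inner hash: sum = 23+54+54+54+65 = 250 → 00 fa.
Outer input = (K'⊕opad) ∥ inner = 7d 5c 5c 5c ∥ 00 fa.
Outer hash (tag): sum = 125+92+92+92+0+250 = 651 → 02 8b.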